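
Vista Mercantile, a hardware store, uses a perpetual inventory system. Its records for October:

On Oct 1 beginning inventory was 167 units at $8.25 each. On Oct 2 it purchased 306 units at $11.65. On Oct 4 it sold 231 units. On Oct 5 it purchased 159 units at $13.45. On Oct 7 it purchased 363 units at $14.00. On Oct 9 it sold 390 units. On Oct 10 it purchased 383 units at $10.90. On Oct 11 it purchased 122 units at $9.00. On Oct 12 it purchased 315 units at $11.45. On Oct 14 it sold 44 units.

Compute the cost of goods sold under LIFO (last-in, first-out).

Oct 4, 231 sold [LIFO — newest first]: 231 @ $11.65 = $2,691.15
Oct 9, 390 sold [LIFO — newest first]: 363 @ $14.00 + 27 @ $13.45 = $5,445.15
Oct 14, 44 sold [LIFO — newest first]: 44 @ $11.45 = $503.80
Total COGS = $2,691.15 + $5,445.15 + $503.80 = $8,640.10
Ending inventory: 167 @ $8.25 + 75 @ $11.65 + 132 @ $13.45 + 383 @ $10.90 + 122 @ $9.00 + 271 @ $11.45 = $12,402.55

COGS = $8,640.10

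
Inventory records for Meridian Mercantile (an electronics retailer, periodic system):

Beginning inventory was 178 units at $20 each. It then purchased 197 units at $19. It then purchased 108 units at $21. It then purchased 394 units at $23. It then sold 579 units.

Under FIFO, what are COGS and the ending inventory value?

COGS = $11,779; ending inventory = $6,854

Sale 1 (579) [FIFO — oldest first]: 178 @ $20 + 197 @ $19 + 108 @ $21 + 96 @ $23 = $11,779
Ending inventory: 298 @ $23 = $6,854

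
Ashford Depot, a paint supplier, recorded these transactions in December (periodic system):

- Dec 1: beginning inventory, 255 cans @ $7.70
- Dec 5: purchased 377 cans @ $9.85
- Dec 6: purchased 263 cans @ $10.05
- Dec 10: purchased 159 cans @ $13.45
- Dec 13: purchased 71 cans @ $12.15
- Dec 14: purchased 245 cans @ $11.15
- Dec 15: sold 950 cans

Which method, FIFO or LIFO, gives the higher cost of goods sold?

FIFO COGS: 255 @ $7.70 + 377 @ $9.85 + 263 @ $10.05 + 55 @ $13.45 = $9,059.85
LIFO COGS: 245 @ $11.15 + 71 @ $12.15 + 159 @ $13.45 + 263 @ $10.05 + 212 @ $9.85 = $10,464.30

LIFO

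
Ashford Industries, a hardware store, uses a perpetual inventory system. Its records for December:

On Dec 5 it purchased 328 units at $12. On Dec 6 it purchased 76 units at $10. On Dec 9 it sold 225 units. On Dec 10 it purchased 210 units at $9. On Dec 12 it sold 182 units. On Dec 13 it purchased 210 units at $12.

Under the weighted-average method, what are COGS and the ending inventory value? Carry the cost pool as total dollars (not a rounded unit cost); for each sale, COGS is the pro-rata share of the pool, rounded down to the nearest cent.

COGS = $4,473.07; ending inventory = $4,632.93

After Dec 5: 328 on hand, pool $3,936.00 (≈ $12.0000 each)
After Dec 6: 404 on hand, pool $4,696.00 (≈ $11.6238 each)
Dec 9, sell 225: 225/404 × $4,696.00 → $2,615.34
After Dec 10: 389 on hand, pool $3,970.66 (≈ $10.2074 each)
Dec 12, sell 182: 182/389 × $3,970.66 → $1,857.73
After Dec 13: 417 on hand, pool $4,632.93 (≈ $11.1101 each)
Total COGS = $2,615.34 + $1,857.73 = $4,473.07
Ending inventory (cost pool remaining) = $4,632.93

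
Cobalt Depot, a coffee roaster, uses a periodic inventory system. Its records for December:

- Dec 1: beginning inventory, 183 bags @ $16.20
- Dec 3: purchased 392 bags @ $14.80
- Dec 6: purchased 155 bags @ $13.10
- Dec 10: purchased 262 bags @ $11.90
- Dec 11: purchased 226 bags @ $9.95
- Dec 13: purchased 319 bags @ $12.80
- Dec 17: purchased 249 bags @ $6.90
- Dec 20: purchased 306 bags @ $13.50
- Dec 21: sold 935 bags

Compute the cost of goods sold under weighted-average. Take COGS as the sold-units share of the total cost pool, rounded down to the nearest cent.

Dec 21, sell 935: 935/2092 × $26,095.50 → $11,663.14
Ending inventory (cost pool remaining) = $14,432.36
Check: goods available $26,095.50 = COGS $11,663.14 + ending $14,432.36

COGS = $11,663.14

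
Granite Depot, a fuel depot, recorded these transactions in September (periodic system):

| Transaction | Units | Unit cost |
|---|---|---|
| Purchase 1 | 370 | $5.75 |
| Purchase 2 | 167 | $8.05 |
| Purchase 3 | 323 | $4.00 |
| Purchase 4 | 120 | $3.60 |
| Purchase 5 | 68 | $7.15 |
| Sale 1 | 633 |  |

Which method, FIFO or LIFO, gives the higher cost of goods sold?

FIFO COGS: 370 @ $5.75 + 167 @ $8.05 + 96 @ $4.00 = $3,855.85
LIFO COGS: 68 @ $7.15 + 120 @ $3.60 + 323 @ $4.00 + 122 @ $8.05 = $3,192.30

FIFO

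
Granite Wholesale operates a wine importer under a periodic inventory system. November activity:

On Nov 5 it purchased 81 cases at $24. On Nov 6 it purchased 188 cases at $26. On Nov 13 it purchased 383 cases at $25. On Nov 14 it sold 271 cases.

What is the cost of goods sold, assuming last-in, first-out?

Nov 14, 271 sold [LIFO — newest first]: 271 @ $25 = $6,775
Ending inventory: 81 @ $24 + 188 @ $26 + 112 @ $25 = $9,632
Check: goods available $16,407 = COGS $6,775 + ending $9,632

COGS = $6,775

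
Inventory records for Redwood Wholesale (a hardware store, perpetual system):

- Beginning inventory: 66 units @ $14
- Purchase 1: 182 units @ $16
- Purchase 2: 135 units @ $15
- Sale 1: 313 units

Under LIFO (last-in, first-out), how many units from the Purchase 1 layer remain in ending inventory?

Sale 1 (313) [LIFO — newest first]: 135 @ $15 + 178 @ $16 = $4,873
Ending inventory: 66 @ $14 + 4 @ $16 = $988

4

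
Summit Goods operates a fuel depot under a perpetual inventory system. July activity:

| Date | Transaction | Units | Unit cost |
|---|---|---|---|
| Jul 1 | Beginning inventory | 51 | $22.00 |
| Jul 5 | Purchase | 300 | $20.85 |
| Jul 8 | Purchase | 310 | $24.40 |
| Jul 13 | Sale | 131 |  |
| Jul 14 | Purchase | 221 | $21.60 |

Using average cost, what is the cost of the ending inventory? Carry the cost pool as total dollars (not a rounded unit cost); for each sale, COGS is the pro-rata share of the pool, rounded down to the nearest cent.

Ending inventory = $16,753.53

After Jul 1: 51 on hand, pool $1,122.00 (≈ $22.0000 each)
After Jul 5: 351 on hand, pool $7,377.00 (≈ $21.0171 each)
After Jul 8: 661 on hand, pool $14,941.00 (≈ $22.6036 each)
Jul 13, sell 131: 131/661 × $14,941.00 → $2,961.07
After Jul 14: 751 on hand, pool $16,753.53 (≈ $22.3083 each)
Ending inventory (cost pool remaining) = $16,753.53
Check: goods available $19,714.60 = COGS $2,961.07 + ending $16,753.53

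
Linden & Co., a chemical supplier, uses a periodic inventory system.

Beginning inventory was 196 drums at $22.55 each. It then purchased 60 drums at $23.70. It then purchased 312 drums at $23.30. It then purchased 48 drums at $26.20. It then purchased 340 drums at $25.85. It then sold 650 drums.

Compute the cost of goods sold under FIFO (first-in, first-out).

Sale 1 (650) [FIFO — oldest first]: 196 @ $22.55 + 60 @ $23.70 + 312 @ $23.30 + 48 @ $26.20 + 34 @ $25.85 = $15,247.90
Ending inventory: 306 @ $25.85 = $7,910.10
Check: goods available $23,158.00 = COGS $15,247.90 + ending $7,910.10

COGS = $15,247.90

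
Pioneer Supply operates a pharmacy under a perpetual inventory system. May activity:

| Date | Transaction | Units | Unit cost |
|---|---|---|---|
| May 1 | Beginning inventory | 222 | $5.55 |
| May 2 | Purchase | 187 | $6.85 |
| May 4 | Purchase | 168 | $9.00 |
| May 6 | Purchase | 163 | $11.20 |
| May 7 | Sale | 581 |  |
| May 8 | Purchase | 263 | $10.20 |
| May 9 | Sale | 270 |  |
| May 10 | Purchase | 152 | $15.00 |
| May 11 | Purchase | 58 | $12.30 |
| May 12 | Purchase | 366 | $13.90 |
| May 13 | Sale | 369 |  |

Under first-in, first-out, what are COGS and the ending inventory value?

COGS = $11,623.95; ending inventory = $4,990.10

May 7, 581 sold [FIFO — oldest first]: 222 @ $5.55 + 187 @ $6.85 + 168 @ $9.00 + 4 @ $11.20 = $4,069.85
May 9, 270 sold [FIFO — oldest first]: 159 @ $11.20 + 111 @ $10.20 = $2,913.00
May 13, 369 sold [FIFO — oldest first]: 152 @ $10.20 + 152 @ $15.00 + 58 @ $12.30 + 7 @ $13.90 = $4,641.10
Total COGS = $4,069.85 + $2,913.00 + $4,641.10 = $11,623.95
Ending inventory: 359 @ $13.90 = $4,990.10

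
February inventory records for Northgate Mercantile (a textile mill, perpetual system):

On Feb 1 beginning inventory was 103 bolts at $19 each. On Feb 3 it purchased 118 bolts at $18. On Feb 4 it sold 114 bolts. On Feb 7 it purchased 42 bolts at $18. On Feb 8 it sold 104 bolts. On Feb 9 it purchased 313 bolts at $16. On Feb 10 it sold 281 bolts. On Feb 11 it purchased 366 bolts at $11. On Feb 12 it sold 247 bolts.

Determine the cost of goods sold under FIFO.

Feb 4, 114 sold [FIFO — oldest first]: 103 @ $19 + 11 @ $18 = $2,155
Feb 8, 104 sold [FIFO — oldest first]: 104 @ $18 = $1,872
Feb 10, 281 sold [FIFO — oldest first]: 3 @ $18 + 42 @ $18 + 236 @ $16 = $4,586
Feb 12, 247 sold [FIFO — oldest first]: 77 @ $16 + 170 @ $11 = $3,102
Total COGS = $2,155 + $1,872 + $4,586 + $3,102 = $11,715
Ending inventory: 196 @ $11 = $2,156

COGS = $11,715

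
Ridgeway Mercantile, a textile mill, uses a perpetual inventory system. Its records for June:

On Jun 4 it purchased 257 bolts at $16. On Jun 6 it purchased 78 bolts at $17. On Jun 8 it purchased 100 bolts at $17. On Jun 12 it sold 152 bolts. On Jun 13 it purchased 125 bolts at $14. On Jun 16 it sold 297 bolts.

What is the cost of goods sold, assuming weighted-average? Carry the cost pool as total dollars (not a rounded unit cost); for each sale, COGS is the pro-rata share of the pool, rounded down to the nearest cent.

COGS = $7,148.50

After Jun 4: 257 on hand, pool $4,112.00 (≈ $16.0000 each)
After Jun 6: 335 on hand, pool $5,438.00 (≈ $16.2328 each)
After Jun 8: 435 on hand, pool $7,138.00 (≈ $16.4092 each)
Jun 12, sell 152: 152/435 × $7,138.00 → $2,494.19
After Jun 13: 408 on hand, pool $6,393.81 (≈ $15.6711 each)
Jun 16, sell 297: 297/408 × $6,393.81 → $4,654.31
Total COGS = $2,494.19 + $4,654.31 = $7,148.50
Ending inventory (cost pool remaining) = $1,739.50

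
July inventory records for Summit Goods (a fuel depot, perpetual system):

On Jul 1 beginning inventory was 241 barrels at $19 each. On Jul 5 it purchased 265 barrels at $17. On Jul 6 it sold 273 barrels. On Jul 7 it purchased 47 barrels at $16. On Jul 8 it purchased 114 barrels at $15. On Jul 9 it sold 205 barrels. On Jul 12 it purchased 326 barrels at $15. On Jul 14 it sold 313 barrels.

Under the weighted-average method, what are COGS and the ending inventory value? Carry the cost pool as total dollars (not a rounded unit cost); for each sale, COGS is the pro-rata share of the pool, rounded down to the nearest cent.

COGS = $13,267.71; ending inventory = $3,168.29

After Jul 1: 241 on hand, pool $4,579.00 (≈ $19.0000 each)
After Jul 5: 506 on hand, pool $9,084.00 (≈ $17.9526 each)
Jul 6, sell 273: 273/506 × $9,084.00 → $4,901.05
After Jul 7: 280 on hand, pool $4,934.95 (≈ $17.6248 each)
After Jul 8: 394 on hand, pool $6,644.95 (≈ $16.8654 each)
Jul 9, sell 205: 205/394 × $6,644.95 → $3,457.39
After Jul 12: 515 on hand, pool $8,077.56 (≈ $15.6846 each)
Jul 14, sell 313: 313/515 × $8,077.56 → $4,909.27
Total COGS = $4,901.05 + $3,457.39 + $4,909.27 = $13,267.71
Ending inventory (cost pool remaining) = $3,168.29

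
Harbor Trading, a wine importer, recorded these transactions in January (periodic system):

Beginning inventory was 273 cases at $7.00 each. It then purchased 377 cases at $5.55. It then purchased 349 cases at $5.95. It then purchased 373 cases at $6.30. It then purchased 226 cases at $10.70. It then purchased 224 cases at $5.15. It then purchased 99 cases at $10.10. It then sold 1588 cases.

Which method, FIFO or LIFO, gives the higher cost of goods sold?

FIFO COGS: 273 @ $7.00 + 377 @ $5.55 + 349 @ $5.95 + 373 @ $6.30 + 216 @ $10.70 = $10,741.00
LIFO COGS: 99 @ $10.10 + 224 @ $5.15 + 226 @ $10.70 + 373 @ $6.30 + 349 @ $5.95 + 317 @ $5.55 = $10,757.50

LIFO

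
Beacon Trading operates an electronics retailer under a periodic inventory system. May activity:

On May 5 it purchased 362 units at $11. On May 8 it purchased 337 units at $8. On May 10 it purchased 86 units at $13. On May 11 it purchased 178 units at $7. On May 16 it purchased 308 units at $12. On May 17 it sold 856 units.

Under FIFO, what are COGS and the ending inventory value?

May 17, 856 sold [FIFO — oldest first]: 362 @ $11 + 337 @ $8 + 86 @ $13 + 71 @ $7 = $8,293
Ending inventory: 107 @ $7 + 308 @ $12 = $4,445

COGS = $8,293; ending inventory = $4,445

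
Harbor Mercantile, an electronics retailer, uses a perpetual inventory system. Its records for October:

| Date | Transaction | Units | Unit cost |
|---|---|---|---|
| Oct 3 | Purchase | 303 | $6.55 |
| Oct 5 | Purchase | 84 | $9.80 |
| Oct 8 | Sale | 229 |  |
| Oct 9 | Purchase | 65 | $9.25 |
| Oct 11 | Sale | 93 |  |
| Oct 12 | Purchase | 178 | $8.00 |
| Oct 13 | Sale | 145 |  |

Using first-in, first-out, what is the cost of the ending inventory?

Ending inventory = $1,304.00

Oct 8, 229 sold [FIFO — oldest first]: 229 @ $6.55 = $1,499.95
Oct 11, 93 sold [FIFO — oldest first]: 74 @ $6.55 + 19 @ $9.80 = $670.90
Oct 13, 145 sold [FIFO — oldest first]: 65 @ $9.80 + 65 @ $9.25 + 15 @ $8.00 = $1,358.25
Total COGS = $1,499.95 + $670.90 + $1,358.25 = $3,529.10
Ending inventory: 163 @ $8.00 = $1,304.00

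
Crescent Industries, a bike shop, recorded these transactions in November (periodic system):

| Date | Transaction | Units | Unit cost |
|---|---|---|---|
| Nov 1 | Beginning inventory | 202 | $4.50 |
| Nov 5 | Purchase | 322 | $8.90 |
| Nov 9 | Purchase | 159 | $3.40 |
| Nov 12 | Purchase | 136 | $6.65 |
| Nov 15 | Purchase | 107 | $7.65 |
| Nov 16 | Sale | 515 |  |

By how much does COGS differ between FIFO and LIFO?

$425.45

FIFO COGS: 202 @ $4.50 + 313 @ $8.90 = $3,694.70
LIFO COGS: 107 @ $7.65 + 136 @ $6.65 + 159 @ $3.40 + 113 @ $8.90 = $3,269.25
Difference = |$3,694.70 − $3,269.25| = $425.45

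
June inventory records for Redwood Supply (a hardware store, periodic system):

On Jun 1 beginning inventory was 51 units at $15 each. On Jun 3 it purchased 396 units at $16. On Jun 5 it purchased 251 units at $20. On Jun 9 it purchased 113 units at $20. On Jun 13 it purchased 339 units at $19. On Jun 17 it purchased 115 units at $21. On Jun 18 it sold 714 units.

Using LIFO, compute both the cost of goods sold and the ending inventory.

Jun 18, 714 sold [LIFO — newest first]: 115 @ $21 + 339 @ $19 + 113 @ $20 + 147 @ $20 = $14,056
Ending inventory: 51 @ $15 + 396 @ $16 + 104 @ $20 = $9,181
Check: goods available $23,237 = COGS $14,056 + ending $9,181

COGS = $14,056; ending inventory = $9,181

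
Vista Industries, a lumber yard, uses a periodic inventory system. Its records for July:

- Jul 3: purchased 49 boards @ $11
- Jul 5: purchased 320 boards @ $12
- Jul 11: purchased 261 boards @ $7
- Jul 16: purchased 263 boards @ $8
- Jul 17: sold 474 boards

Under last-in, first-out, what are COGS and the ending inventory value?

Jul 17, 474 sold [LIFO — newest first]: 263 @ $8 + 211 @ $7 = $3,581
Ending inventory: 49 @ $11 + 320 @ $12 + 50 @ $7 = $4,729
Check: goods available $8,310 = COGS $3,581 + ending $4,729

COGS = $3,581; ending inventory = $4,729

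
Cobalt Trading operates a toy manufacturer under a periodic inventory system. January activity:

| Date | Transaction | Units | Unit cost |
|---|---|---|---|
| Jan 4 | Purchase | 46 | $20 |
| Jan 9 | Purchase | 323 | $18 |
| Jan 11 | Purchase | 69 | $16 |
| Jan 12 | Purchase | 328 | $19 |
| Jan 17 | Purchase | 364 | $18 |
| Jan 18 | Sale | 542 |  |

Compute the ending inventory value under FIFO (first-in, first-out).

Jan 18, 542 sold [FIFO — oldest first]: 46 @ $20 + 323 @ $18 + 69 @ $16 + 104 @ $19 = $9,814
Ending inventory: 224 @ $19 + 364 @ $18 = $10,808

Ending inventory = $10,808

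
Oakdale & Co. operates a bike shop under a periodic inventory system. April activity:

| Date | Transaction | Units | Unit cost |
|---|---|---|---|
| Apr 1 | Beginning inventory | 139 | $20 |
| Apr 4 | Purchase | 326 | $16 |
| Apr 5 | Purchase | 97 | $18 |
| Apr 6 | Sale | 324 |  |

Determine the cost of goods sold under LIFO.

COGS = $5,378

Apr 6, 324 sold [LIFO — newest first]: 97 @ $18 + 227 @ $16 = $5,378
Ending inventory: 139 @ $20 + 99 @ $16 = $4,364
Check: goods available $9,742 = COGS $5,378 + ending $4,364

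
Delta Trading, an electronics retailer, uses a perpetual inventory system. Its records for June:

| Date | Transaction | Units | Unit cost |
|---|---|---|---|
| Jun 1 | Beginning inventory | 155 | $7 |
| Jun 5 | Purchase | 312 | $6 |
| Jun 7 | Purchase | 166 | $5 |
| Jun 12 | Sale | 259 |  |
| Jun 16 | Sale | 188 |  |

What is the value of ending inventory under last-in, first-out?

Jun 12, 259 sold [LIFO — newest first]: 166 @ $5 + 93 @ $6 = $1,388
Jun 16, 188 sold [LIFO — newest first]: 188 @ $6 = $1,128
Total COGS = $1,388 + $1,128 = $2,516
Ending inventory: 155 @ $7 + 31 @ $6 = $1,271
Check: goods available $3,787 = COGS $2,516 + ending $1,271

Ending inventory = $1,271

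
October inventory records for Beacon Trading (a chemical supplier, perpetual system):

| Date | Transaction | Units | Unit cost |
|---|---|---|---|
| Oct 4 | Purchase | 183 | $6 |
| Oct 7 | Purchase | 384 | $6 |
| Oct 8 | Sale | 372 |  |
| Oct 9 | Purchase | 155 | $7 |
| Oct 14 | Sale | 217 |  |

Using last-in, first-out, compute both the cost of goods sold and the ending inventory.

COGS = $3,689; ending inventory = $798

Oct 8, 372 sold [LIFO — newest first]: 372 @ $6 = $2,232
Oct 14, 217 sold [LIFO — newest first]: 155 @ $7 + 12 @ $6 + 50 @ $6 = $1,457
Total COGS = $2,232 + $1,457 = $3,689
Ending inventory: 133 @ $6 = $798
Check: goods available $4,487 = COGS $3,689 + ending $798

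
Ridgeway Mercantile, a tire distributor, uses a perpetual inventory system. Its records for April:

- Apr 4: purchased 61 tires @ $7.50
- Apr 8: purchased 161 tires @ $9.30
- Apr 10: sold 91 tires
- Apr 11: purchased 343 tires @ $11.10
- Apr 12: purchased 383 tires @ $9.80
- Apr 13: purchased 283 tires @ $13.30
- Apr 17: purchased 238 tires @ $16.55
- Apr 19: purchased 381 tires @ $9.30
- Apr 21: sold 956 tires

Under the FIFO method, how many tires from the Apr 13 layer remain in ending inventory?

Apr 10, 91 sold [FIFO — oldest first]: 61 @ $7.50 + 30 @ $9.30 = $736.50
Apr 21, 956 sold [FIFO — oldest first]: 131 @ $9.30 + 343 @ $11.10 + 383 @ $9.80 + 99 @ $13.30 = $10,095.70
Total COGS = $736.50 + $10,095.70 = $10,832.20
Ending inventory: 184 @ $13.30 + 238 @ $16.55 + 381 @ $9.30 = $9,929.40
Check: goods available $20,761.60 = COGS $10,832.20 + ending $9,929.40

184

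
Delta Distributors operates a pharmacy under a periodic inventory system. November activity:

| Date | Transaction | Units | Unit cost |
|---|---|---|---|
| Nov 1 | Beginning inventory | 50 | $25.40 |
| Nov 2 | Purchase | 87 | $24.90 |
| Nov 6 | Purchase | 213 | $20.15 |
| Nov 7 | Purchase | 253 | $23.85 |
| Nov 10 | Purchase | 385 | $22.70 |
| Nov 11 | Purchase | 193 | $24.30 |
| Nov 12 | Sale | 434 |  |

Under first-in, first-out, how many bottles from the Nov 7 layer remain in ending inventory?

Nov 12, 434 sold [FIFO — oldest first]: 50 @ $25.40 + 87 @ $24.90 + 213 @ $20.15 + 84 @ $23.85 = $9,731.65
Ending inventory: 169 @ $23.85 + 385 @ $22.70 + 193 @ $24.30 = $17,460.05

169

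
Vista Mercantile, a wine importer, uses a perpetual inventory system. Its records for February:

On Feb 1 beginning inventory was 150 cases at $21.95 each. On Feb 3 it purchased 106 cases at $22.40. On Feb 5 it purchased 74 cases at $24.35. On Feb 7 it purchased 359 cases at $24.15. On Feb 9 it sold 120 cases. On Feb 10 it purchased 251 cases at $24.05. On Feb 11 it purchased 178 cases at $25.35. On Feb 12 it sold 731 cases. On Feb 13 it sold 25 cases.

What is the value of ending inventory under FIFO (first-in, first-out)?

Ending inventory = $6,051.50

Feb 9, 120 sold [FIFO — oldest first]: 120 @ $21.95 = $2,634.00
Feb 12, 731 sold [FIFO — oldest first]: 30 @ $21.95 + 106 @ $22.40 + 74 @ $24.35 + 359 @ $24.15 + 162 @ $24.05 = $17,400.75
Feb 13, 25 sold [FIFO — oldest first]: 25 @ $24.05 = $601.25
Total COGS = $2,634.00 + $17,400.75 + $601.25 = $20,636.00
Ending inventory: 64 @ $24.05 + 178 @ $25.35 = $6,051.50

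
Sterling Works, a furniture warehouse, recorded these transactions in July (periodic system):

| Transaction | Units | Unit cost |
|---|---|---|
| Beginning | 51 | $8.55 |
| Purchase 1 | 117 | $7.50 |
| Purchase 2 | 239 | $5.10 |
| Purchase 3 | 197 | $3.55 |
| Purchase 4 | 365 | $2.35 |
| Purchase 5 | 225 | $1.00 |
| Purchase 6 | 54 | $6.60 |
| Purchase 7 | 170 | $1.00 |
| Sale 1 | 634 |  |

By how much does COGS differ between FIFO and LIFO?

FIFO COGS: 51 @ $8.55 + 117 @ $7.50 + 239 @ $5.10 + 197 @ $3.55 + 30 @ $2.35 = $3,302.30
LIFO COGS: 170 @ $1.00 + 54 @ $6.60 + 225 @ $1.00 + 185 @ $2.35 = $1,186.15
Difference = |$3,302.30 − $1,186.15| = $2,116.15

$2,116.15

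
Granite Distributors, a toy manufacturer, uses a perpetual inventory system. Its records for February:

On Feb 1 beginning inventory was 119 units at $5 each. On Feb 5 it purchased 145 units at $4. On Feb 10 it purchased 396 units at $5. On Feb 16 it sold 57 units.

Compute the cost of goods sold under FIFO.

COGS = $285

Feb 16, 57 sold [FIFO — oldest first]: 57 @ $5 = $285
Ending inventory: 62 @ $5 + 145 @ $4 + 396 @ $5 = $2,870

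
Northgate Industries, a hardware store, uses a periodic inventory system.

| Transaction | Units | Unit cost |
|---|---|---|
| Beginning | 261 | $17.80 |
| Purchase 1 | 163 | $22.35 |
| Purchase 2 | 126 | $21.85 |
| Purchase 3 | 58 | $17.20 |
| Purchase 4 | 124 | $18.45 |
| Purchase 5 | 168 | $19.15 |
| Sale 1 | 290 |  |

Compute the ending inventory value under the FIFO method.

Ending inventory = $12,250.60

Sale 1 (290) [FIFO — oldest first]: 261 @ $17.80 + 29 @ $22.35 = $5,293.95
Ending inventory: 134 @ $22.35 + 126 @ $21.85 + 58 @ $17.20 + 124 @ $18.45 + 168 @ $19.15 = $12,250.60
Check: goods available $17,544.55 = COGS $5,293.95 + ending $12,250.60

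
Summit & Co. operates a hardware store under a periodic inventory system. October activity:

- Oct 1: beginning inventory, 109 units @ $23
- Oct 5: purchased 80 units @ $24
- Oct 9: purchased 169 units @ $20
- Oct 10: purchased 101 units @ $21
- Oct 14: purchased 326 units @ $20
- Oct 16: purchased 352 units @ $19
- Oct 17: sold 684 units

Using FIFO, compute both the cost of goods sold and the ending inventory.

COGS = $14,428; ending inventory = $8,708

Oct 17, 684 sold [FIFO — oldest first]: 109 @ $23 + 80 @ $24 + 169 @ $20 + 101 @ $21 + 225 @ $20 = $14,428
Ending inventory: 101 @ $20 + 352 @ $19 = $8,708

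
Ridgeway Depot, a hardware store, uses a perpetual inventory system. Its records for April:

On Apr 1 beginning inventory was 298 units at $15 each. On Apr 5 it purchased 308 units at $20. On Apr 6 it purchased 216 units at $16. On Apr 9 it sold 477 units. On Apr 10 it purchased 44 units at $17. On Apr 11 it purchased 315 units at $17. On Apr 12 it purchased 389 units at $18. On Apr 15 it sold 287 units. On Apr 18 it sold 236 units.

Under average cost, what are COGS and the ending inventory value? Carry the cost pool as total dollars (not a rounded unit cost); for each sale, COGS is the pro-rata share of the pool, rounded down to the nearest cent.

After Apr 1: 298 on hand, pool $4,470.00 (≈ $15.0000 each)
After Apr 5: 606 on hand, pool $10,630.00 (≈ $17.5413 each)
After Apr 6: 822 on hand, pool $14,086.00 (≈ $17.1363 each)
Apr 9, sell 477: 477/822 × $14,086.00 → $8,173.99
After Apr 10: 389 on hand, pool $6,660.01 (≈ $17.1208 each)
After Apr 11: 704 on hand, pool $12,015.01 (≈ $17.0668 each)
After Apr 12: 1093 on hand, pool $19,017.01 (≈ $17.3989 each)
Apr 15, sell 287: 287/1093 × $19,017.01 → $4,993.48
Apr 18, sell 236: 236/806 × $14,023.53 → $4,106.14
Total COGS = $8,173.99 + $4,993.48 + $4,106.14 = $17,273.61
Ending inventory (cost pool remaining) = $9,917.39
Check: goods available $27,191.00 = COGS $17,273.61 + ending $9,917.39

COGS = $17,273.61; ending inventory = $9,917.39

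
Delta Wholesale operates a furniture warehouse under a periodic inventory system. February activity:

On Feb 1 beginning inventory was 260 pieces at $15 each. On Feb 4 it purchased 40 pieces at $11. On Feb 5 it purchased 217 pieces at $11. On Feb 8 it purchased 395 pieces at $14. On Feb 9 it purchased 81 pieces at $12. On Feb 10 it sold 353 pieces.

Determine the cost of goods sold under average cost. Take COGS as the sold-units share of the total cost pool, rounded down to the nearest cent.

COGS = $4,702.75

Feb 10, sell 353: 353/993 × $13,229.00 → $4,702.75
Ending inventory (cost pool remaining) = $8,526.25
Check: goods available $13,229.00 = COGS $4,702.75 + ending $8,526.25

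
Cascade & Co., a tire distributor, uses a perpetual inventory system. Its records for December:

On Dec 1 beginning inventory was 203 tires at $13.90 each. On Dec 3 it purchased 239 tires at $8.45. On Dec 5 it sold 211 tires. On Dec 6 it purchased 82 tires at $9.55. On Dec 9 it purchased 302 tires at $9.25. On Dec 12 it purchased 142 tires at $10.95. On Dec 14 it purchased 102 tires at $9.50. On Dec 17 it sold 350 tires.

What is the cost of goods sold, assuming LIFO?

Dec 5, 211 sold [LIFO — newest first]: 211 @ $8.45 = $1,782.95
Dec 17, 350 sold [LIFO — newest first]: 102 @ $9.50 + 142 @ $10.95 + 106 @ $9.25 = $3,504.40
Total COGS = $1,782.95 + $3,504.40 = $5,287.35
Ending inventory: 203 @ $13.90 + 28 @ $8.45 + 82 @ $9.55 + 196 @ $9.25 = $5,654.40

COGS = $5,287.35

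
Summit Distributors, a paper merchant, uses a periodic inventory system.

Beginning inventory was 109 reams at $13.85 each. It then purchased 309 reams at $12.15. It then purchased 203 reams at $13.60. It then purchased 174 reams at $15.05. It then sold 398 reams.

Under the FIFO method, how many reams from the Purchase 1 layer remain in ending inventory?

20

Sale 1 (398) [FIFO — oldest first]: 109 @ $13.85 + 289 @ $12.15 = $5,021.00
Ending inventory: 20 @ $12.15 + 203 @ $13.60 + 174 @ $15.05 = $5,622.50
Check: goods available $10,643.50 = COGS $5,021.00 + ending $5,622.50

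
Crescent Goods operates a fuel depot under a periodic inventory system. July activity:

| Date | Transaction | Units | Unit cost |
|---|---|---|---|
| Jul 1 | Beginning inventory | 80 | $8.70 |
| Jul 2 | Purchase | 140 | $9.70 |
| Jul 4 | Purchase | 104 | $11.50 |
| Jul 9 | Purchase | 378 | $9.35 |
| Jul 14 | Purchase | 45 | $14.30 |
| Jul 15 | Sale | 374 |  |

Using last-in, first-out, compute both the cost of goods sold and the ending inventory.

COGS = $3,719.65; ending inventory = $3,708.15

Jul 15, 374 sold [LIFO — newest first]: 45 @ $14.30 + 329 @ $9.35 = $3,719.65
Ending inventory: 80 @ $8.70 + 140 @ $9.70 + 104 @ $11.50 + 49 @ $9.35 = $3,708.15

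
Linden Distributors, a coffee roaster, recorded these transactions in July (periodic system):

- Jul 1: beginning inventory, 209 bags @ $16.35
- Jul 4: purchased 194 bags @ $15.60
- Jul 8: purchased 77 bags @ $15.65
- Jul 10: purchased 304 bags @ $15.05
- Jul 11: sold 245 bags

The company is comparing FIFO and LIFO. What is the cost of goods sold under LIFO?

FIFO COGS: 209 @ $16.35 + 36 @ $15.60 = $3,978.75
LIFO COGS: 245 @ $15.05 = $3,687.25

COGS = $3,687.25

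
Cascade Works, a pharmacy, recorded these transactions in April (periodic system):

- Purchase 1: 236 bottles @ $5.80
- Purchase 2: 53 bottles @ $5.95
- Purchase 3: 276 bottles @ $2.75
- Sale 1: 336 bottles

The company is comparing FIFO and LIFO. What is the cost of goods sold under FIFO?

FIFO COGS: 236 @ $5.80 + 53 @ $5.95 + 47 @ $2.75 = $1,813.40
LIFO COGS: 276 @ $2.75 + 53 @ $5.95 + 7 @ $5.80 = $1,114.95

COGS = $1,813.40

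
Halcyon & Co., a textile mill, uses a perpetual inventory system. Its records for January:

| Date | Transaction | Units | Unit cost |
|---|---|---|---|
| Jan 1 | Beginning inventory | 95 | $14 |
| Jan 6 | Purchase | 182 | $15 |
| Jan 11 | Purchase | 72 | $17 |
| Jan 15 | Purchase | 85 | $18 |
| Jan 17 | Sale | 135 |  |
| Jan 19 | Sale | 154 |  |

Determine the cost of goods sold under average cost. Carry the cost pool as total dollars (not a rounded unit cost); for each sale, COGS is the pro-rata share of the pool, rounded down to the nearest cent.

After Jan 1: 95 on hand, pool $1,330.00 (≈ $14.0000 each)
After Jan 6: 277 on hand, pool $4,060.00 (≈ $14.6570 each)
After Jan 11: 349 on hand, pool $5,284.00 (≈ $15.1404 each)
After Jan 15: 434 on hand, pool $6,814.00 (≈ $15.7005 each)
Jan 17, sell 135: 135/434 × $6,814.00 → $2,119.56
Jan 19, sell 154: 154/299 × $4,694.44 → $2,417.87
Total COGS = $2,119.56 + $2,417.87 = $4,537.43
Ending inventory (cost pool remaining) = $2,276.57

COGS = $4,537.43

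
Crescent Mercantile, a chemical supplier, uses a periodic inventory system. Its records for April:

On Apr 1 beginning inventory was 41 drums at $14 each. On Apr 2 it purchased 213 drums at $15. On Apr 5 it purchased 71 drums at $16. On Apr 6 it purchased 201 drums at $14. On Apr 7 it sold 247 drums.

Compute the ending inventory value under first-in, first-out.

Ending inventory = $4,055

Apr 7, 247 sold [FIFO — oldest first]: 41 @ $14 + 206 @ $15 = $3,664
Ending inventory: 7 @ $15 + 71 @ $16 + 201 @ $14 = $4,055
Check: goods available $7,719 = COGS $3,664 + ending $4,055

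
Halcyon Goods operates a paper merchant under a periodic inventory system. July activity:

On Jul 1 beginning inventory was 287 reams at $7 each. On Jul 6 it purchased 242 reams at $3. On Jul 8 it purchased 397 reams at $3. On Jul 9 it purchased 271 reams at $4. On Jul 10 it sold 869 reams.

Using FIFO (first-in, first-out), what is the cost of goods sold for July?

COGS = $3,755

Jul 10, 869 sold [FIFO — oldest first]: 287 @ $7 + 242 @ $3 + 340 @ $3 = $3,755
Ending inventory: 57 @ $3 + 271 @ $4 = $1,255
Check: goods available $5,010 = COGS $3,755 + ending $1,255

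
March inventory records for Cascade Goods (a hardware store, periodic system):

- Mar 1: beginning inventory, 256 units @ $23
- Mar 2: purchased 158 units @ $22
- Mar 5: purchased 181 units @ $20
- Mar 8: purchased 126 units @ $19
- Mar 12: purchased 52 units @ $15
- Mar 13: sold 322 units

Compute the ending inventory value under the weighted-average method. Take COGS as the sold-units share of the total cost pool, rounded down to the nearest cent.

Mar 13, sell 322: 322/773 × $16,158.00 → $6,730.75
Ending inventory (cost pool remaining) = $9,427.25

Ending inventory = $9,427.25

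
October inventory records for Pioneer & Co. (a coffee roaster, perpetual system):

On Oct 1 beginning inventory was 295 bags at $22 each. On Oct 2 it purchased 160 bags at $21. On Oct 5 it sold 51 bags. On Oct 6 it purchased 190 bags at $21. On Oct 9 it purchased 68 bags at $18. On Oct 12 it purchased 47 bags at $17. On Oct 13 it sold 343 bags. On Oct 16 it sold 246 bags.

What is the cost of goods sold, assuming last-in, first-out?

COGS = $13,223

Oct 5, 51 sold [LIFO — newest first]: 51 @ $21 = $1,071
Oct 13, 343 sold [LIFO — newest first]: 47 @ $17 + 68 @ $18 + 190 @ $21 + 38 @ $21 = $6,811
Oct 16, 246 sold [LIFO — newest first]: 71 @ $21 + 175 @ $22 = $5,341
Total COGS = $1,071 + $6,811 + $5,341 = $13,223
Ending inventory: 120 @ $22 = $2,640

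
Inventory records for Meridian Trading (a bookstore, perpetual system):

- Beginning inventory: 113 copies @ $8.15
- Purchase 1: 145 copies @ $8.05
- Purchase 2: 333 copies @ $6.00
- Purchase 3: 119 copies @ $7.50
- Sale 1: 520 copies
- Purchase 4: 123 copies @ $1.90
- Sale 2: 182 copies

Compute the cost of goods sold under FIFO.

COGS = $4,918.70

Sale 1 (520) [FIFO — oldest first]: 113 @ $8.15 + 145 @ $8.05 + 262 @ $6.00 = $3,660.20
Sale 2 (182) [FIFO — oldest first]: 71 @ $6.00 + 111 @ $7.50 = $1,258.50
Total COGS = $3,660.20 + $1,258.50 = $4,918.70
Ending inventory: 8 @ $7.50 + 123 @ $1.90 = $293.70
Check: goods available $5,212.40 = COGS $4,918.70 + ending $293.70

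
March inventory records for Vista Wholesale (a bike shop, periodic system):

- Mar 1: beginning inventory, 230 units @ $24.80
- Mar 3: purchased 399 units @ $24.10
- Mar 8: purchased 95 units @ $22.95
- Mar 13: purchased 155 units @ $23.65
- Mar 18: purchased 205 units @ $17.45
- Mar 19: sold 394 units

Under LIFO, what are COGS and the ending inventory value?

COGS = $8,023.30; ending inventory = $16,719.85

Mar 19, 394 sold [LIFO — newest first]: 205 @ $17.45 + 155 @ $23.65 + 34 @ $22.95 = $8,023.30
Ending inventory: 230 @ $24.80 + 399 @ $24.10 + 61 @ $22.95 = $16,719.85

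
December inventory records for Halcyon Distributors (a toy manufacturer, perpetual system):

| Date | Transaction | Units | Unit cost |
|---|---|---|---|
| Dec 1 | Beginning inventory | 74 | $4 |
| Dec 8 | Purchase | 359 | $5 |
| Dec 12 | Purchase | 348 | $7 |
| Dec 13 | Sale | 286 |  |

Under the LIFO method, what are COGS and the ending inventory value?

COGS = $2,002; ending inventory = $2,525

Dec 13, 286 sold [LIFO — newest first]: 286 @ $7 = $2,002
Ending inventory: 74 @ $4 + 359 @ $5 + 62 @ $7 = $2,525
Check: goods available $4,527 = COGS $2,002 + ending $2,525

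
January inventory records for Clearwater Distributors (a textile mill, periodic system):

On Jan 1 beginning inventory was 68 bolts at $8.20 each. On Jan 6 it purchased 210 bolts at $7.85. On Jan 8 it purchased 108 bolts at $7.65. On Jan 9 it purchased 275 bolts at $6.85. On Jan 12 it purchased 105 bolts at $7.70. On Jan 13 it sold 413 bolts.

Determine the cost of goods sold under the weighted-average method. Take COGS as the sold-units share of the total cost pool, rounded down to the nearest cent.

COGS = $3,086.47

Jan 13, sell 413: 413/766 × $5,724.55 → $3,086.47
Ending inventory (cost pool remaining) = $2,638.08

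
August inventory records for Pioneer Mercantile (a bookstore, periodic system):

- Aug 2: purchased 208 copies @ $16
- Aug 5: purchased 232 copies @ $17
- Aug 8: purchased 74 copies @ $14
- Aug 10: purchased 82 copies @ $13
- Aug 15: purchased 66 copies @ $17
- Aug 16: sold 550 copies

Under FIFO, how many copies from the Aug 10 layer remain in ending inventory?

Aug 16, 550 sold [FIFO — oldest first]: 208 @ $16 + 232 @ $17 + 74 @ $14 + 36 @ $13 = $8,776
Ending inventory: 46 @ $13 + 66 @ $17 = $1,720

46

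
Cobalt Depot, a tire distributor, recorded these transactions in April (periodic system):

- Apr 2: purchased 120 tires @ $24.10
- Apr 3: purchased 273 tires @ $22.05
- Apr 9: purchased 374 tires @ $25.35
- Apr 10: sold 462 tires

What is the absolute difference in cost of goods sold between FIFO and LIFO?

FIFO COGS: 120 @ $24.10 + 273 @ $22.05 + 69 @ $25.35 = $10,660.80
LIFO COGS: 374 @ $25.35 + 88 @ $22.05 = $11,421.30
Difference = |$10,660.80 − $11,421.30| = $760.50

$760.50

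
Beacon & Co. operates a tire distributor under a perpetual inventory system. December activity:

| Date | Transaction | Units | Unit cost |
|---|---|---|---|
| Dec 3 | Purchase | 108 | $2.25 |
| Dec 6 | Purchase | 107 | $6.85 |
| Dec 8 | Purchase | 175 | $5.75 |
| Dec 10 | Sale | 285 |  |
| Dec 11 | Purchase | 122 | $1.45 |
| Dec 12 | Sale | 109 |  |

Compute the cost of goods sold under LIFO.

COGS = $1,904.00

Dec 10, 285 sold [LIFO — newest first]: 175 @ $5.75 + 107 @ $6.85 + 3 @ $2.25 = $1,745.95
Dec 12, 109 sold [LIFO — newest first]: 109 @ $1.45 = $158.05
Total COGS = $1,745.95 + $158.05 = $1,904.00
Ending inventory: 105 @ $2.25 + 13 @ $1.45 = $255.10
Check: goods available $2,159.10 = COGS $1,904.00 + ending $255.10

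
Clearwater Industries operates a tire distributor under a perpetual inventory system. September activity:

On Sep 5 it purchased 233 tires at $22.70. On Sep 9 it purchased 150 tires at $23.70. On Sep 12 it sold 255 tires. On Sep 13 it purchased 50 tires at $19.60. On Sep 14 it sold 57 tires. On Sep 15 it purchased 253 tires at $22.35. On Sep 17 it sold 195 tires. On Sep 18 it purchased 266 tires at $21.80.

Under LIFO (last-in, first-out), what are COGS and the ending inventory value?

Sep 12, 255 sold [LIFO — newest first]: 150 @ $23.70 + 105 @ $22.70 = $5,938.50
Sep 14, 57 sold [LIFO — newest first]: 50 @ $19.60 + 7 @ $22.70 = $1,138.90
Sep 17, 195 sold [LIFO — newest first]: 195 @ $22.35 = $4,358.25
Total COGS = $5,938.50 + $1,138.90 + $4,358.25 = $11,435.65
Ending inventory: 121 @ $22.70 + 58 @ $22.35 + 266 @ $21.80 = $9,841.80

COGS = $11,435.65; ending inventory = $9,841.80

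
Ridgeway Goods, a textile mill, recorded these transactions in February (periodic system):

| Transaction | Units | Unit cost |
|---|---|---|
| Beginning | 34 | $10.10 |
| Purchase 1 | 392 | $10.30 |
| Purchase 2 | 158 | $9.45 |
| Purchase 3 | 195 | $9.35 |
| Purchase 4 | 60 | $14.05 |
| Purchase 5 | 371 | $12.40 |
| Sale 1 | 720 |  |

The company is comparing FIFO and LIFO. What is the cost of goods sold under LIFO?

FIFO COGS: 34 @ $10.10 + 392 @ $10.30 + 158 @ $9.45 + 136 @ $9.35 = $7,145.70
LIFO COGS: 371 @ $12.40 + 60 @ $14.05 + 195 @ $9.35 + 94 @ $9.45 = $8,154.95

COGS = $8,154.95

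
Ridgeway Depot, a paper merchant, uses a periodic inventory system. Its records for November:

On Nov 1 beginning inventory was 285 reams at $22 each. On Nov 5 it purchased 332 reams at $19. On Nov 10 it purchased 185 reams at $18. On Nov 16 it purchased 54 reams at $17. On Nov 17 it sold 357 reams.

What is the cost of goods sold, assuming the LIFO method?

Nov 17, 357 sold [LIFO — newest first]: 54 @ $17 + 185 @ $18 + 118 @ $19 = $6,490
Ending inventory: 285 @ $22 + 214 @ $19 = $10,336
Check: goods available $16,826 = COGS $6,490 + ending $10,336

COGS = $6,490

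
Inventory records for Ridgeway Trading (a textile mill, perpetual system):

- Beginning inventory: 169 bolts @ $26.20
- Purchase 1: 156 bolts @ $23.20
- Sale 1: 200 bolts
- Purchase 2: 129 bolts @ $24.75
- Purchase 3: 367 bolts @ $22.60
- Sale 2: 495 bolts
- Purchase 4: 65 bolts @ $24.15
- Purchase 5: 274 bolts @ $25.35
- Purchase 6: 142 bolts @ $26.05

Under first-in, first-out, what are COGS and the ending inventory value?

Sale 1 (200) [FIFO — oldest first]: 169 @ $26.20 + 31 @ $23.20 = $5,147.00
Sale 2 (495) [FIFO — oldest first]: 125 @ $23.20 + 129 @ $24.75 + 241 @ $22.60 = $11,539.35
Total COGS = $5,147.00 + $11,539.35 = $16,686.35
Ending inventory: 126 @ $22.60 + 65 @ $24.15 + 274 @ $25.35 + 142 @ $26.05 = $15,062.35

COGS = $16,686.35; ending inventory = $15,062.35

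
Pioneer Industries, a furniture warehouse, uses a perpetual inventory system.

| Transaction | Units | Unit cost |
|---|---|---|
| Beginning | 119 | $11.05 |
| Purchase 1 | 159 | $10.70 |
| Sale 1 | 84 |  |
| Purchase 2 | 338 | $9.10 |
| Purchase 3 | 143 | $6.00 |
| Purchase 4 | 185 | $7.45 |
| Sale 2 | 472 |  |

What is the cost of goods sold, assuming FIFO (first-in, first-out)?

COGS = $5,546.05

Sale 1 (84) [FIFO — oldest first]: 84 @ $11.05 = $928.20
Sale 2 (472) [FIFO — oldest first]: 35 @ $11.05 + 159 @ $10.70 + 278 @ $9.10 = $4,617.85
Total COGS = $928.20 + $4,617.85 = $5,546.05
Ending inventory: 60 @ $9.10 + 143 @ $6.00 + 185 @ $7.45 = $2,782.25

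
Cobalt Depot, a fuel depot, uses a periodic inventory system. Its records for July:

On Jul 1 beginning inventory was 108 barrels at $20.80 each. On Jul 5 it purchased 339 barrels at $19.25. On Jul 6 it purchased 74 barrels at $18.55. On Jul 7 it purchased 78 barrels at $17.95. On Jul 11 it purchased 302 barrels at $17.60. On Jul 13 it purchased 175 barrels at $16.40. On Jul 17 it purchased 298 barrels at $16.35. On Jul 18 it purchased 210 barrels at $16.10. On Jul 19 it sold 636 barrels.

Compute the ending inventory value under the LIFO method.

Ending inventory = $17,630.95

Jul 19, 636 sold [LIFO — newest first]: 210 @ $16.10 + 298 @ $16.35 + 128 @ $16.40 = $10,352.50
Ending inventory: 108 @ $20.80 + 339 @ $19.25 + 74 @ $18.55 + 78 @ $17.95 + 302 @ $17.60 + 47 @ $16.40 = $17,630.95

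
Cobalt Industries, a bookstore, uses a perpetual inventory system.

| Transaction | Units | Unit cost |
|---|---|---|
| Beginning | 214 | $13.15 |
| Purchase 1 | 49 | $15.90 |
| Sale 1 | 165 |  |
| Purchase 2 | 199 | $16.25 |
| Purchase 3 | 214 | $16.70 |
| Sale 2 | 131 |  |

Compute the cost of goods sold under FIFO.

Sale 1 (165) [FIFO — oldest first]: 165 @ $13.15 = $2,169.75
Sale 2 (131) [FIFO — oldest first]: 49 @ $13.15 + 49 @ $15.90 + 33 @ $16.25 = $1,959.70
Total COGS = $2,169.75 + $1,959.70 = $4,129.45
Ending inventory: 166 @ $16.25 + 214 @ $16.70 = $6,271.30
Check: goods available $10,400.75 = COGS $4,129.45 + ending $6,271.30

COGS = $4,129.45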